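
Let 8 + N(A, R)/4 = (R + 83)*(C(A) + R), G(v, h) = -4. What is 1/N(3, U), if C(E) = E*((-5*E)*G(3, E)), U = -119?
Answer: -1/8816 ≈ -0.00011343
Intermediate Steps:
C(E) = 20*E**2 (C(E) = E*(-5*E*(-4)) = E*(20*E) = 20*E**2)
N(A, R) = -32 + 4*(83 + R)*(R + 20*A**2) (N(A, R) = -32 + 4*((R + 83)*(20*A**2 + R)) = -32 + 4*((83 + R)*(R + 20*A**2)) = -32 + 4*(83 + R)*(R + 20*A**2))
1/N(3, U) = 1/(-32 + 4*(-119)**2 + 332*(-119) + 6640*3**2 + 80*(-119)*3**2) = 1/(-32 + 4*14161 - 39508 + 6640*9 + 80*(-119)*9) = 1/(-32 + 56644 - 39508 + 59760 - 85680) = 1/(-8816) = -1/8816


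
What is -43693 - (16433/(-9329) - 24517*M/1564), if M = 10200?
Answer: 24933165978/214567 ≈ 1.1620e+5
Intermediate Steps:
-43693 - (16433/(-9329) - 24517*M/1564) = -43693 - (16433/(-9329) - 24517/(1564/10200)) = -43693 - (16433*(-1/9329) - 24517/(1564*(1/10200))) = -43693 - (-16433/9329 - 24517/23/150) = -43693 - (-16433/9329 - 24517*150/23) = -43693 - (-16433/9329 - 3677550/23) = -43693 - 1*(-34308241909/214567) = -43693 + 34308241909/214567 = 24933165978/214567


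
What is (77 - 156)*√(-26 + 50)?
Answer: -158*√6 ≈ -387.02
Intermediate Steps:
(77 - 156)*√(-26 + 50) = -158*√6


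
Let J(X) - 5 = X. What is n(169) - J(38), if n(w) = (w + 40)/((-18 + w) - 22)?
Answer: -5338/129 ≈ -41.380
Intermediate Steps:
J(X) = 5 + X
n(w) = (40 + w)/(-40 + w)
n(169) - J(38) = (40 + 169)/(-40 + 169) - (5 + 38) = 209/129 - 1*43 = (1/129)*209 - 43 = 209/129 - 43 = -5338/129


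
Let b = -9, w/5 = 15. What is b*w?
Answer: -675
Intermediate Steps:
w = 75 (w = 5*15 = 75)
b*w = -9*75 = -675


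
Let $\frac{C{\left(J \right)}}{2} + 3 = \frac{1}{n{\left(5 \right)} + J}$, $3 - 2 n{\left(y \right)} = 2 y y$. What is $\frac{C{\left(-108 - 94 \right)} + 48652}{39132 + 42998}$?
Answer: $\frac{10969671}{18520315} \approx 0.59231$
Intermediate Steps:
$n{\left(y \right)} = \frac{3}{2} - y^{2}$ ($n{\left(y \right)} = \frac{3}{2} - \frac{2 y y}{2} = \frac{3}{2} - \frac{2 y^{2}}{2} = \frac{3}{2} - y^{2}$)
$C{\left(J \right)} = -6 + \frac{2}{- \frac{47}{2} + J}$ ($C{\left(J \right)} = -6 + \frac{2}{\left(\frac{3}{2} - 5^{2}\right) + J} = -6 + \frac{2}{\left(\frac{3}{2} - 25\right) + J} = -6 + \frac{2}{- \frac{47}{2} + J}$)
$\frac{C{\left(-108 - 94 \right)} + 48652}{39132 + 42998} = \frac{\frac{2 \left(143 - 6 \left(-108 - 94\right)\right)}{-47 + 2 \left(-108 - 94\right)} + 48652}{39132 + 42998} = \frac{\frac{2 \left(143 - -1212\right)}{-47 + 2 \left(-202\right)} + 48652}{82130} = \left(\frac{2 \left(143 + 1212\right)}{-47 - 404} + 48652\right) \frac{1}{82130} = \left(2 \frac{1}{-451} \cdot 1355 + 48652\right) \frac{1}{82130} = \left(2 \left(- \frac{1}{451}\right) 1355 + 48652\right) \frac{1}{82130} = \left(- \frac{2710}{451} + 48652\right) \frac{1}{82130} = \frac{21939342}{451} \cdot \frac{1}{82130} = \frac{10969671}{18520315}$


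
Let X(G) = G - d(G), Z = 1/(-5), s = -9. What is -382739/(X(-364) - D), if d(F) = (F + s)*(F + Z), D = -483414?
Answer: -1913695/1736017 ≈ -1.1023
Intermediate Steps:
Z = -⅕ ≈ -0.20000
d(F) = (-9 + F)*(-⅕ + F) (d(F) = (F - 9)*(F - ⅕) = (-9 + F)*(-⅕ + F))
X(G) = -9/5 - G² + 51*G/5 (X(G) = G - (9/5 + G² - 46*G/5) = G + (-9/5 - G² + 46*G/5) = -9/5 - G² + 51*G/5)
-382739/(X(-364) - D) = -382739/((-9/5 - 1*(-364)² + (51/5)*(-364)) - 1*(-483414)) = -382739/((-9/5 - 1*132496 - 18564/5) + 483414) = -382739/((-9/5 - 132496 - 18564/5) + 483414) = -382739/(-681053/5 + 483414) = -382739/1736017/5 = -382739*5/1736017 = -1913695/1736017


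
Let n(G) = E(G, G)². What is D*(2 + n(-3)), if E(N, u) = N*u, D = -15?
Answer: -1245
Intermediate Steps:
n(G) = G⁴ (n(G) = (G*G)² = (G²)² = G⁴)
D*(2 + n(-3)) = -15*(2 + (-3)⁴) = -15*(2 + 81) = -15*83 = -1245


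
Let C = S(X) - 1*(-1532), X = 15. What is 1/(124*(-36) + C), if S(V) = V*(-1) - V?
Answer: -1/2962 ≈ -0.00033761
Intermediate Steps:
S(V) = -2*V (S(V) = -V - V = -2*V)
C = 1502 (C = -2*15 - 1*(-1532) = -30 + 1532 = 1502)
1/(124*(-36) + C) = 1/(124*(-36) + 1502) = 1/(-4464 + 1502) = 1/(-2962) = -1/2962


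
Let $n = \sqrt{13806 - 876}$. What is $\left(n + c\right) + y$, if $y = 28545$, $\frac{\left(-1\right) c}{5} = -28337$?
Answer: $170230 + \sqrt{12930} \approx 1.7034 \cdot 10^{5}$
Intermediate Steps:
$n = \sqrt{12930} \approx 113.71$
$c = 141685$ ($c = \left(-5\right) \left(-28337\right) = 141685$)
$\left(n + c\right) + y = \left(\sqrt{12930} + 141685\right) + 28545 = \left(141685 + \sqrt{12930}\right) + 28545 = 170230 + \sqrt{12930}$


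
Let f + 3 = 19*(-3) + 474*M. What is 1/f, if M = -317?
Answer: -1/150318 ≈ -6.6526e-6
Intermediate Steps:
f = -150318 (f = -3 + (19*(-3) + 474*(-317)) = -3 + (-57 - 150258) = -3 - 150315 = -150318)
1/f = 1/(-150318) = -1/150318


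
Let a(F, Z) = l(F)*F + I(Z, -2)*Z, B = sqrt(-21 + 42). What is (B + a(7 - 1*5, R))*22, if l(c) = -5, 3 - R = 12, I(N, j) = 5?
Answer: -1210 + 22*sqrt(21) ≈ -1109.2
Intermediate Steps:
R = -9 (R = 3 - 1*12 = 3 - 12 = -9)
B = sqrt(21) ≈ 4.5826
a(F, Z) = -5*F + 5*Z
(B + a(7 - 1*5, R))*22 = (sqrt(21) + (-5*(7 - 1*5) + 5*(-9)))*22 = (sqrt(21) + (-5*(7 - 5) - 45))*22 = (sqrt(21) + (-5*2 - 45))*22 = (sqrt(21) + (-10 - 45))*22 = (sqrt(21) - 55)*22 = (-55 + sqrt(21))*22 = -1210 + 22*sqrt(21)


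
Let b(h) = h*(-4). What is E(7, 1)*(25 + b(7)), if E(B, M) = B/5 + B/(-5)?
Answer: 0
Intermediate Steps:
E(B, M) = 0 (E(B, M) = B*(⅕) + B*(-⅕) = B/5 - B/5 = 0)
b(h) = -4*h
E(7, 1)*(25 + b(7)) = 0*(25 - 4*7) = 0*(25 - 28) = 0*(-3) = 0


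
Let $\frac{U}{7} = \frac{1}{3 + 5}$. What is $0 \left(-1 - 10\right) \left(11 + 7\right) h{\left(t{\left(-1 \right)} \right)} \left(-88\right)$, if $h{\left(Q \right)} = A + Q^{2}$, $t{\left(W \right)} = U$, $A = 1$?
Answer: $0$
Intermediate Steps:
$U = \frac{7}{8}$ ($U = \frac{7}{3 + 5} = \frac{7}{8} \approx 0.875$)
$t{\left(W \right)} = \frac{7}{8}$
$h{\left(Q \right)} = 1 + Q^{2}$
$0 \left(-1 - 10\right) \left(11 + 7\right) h{\left(t{\left(-1 \right)} \right)} \left(-88\right) = 0 \left(-1 - 10\right) \left(11 + 7\right) \left(1 + \left(\frac{7}{8}\right)^{2}\right) \left(-88\right) = 0 \left(\left(-11\right) 18\right) \left(1 + \frac{49}{64}\right) \left(-88\right) = 0 \left(-198\right) \frac{113}{64} \left(-88\right) = 0 \cdot \frac{113}{64} \left(-88\right) = 0 \left(-88\right) = 0$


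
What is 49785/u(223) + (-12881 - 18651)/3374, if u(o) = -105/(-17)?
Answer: 1940311/241 ≈ 8051.1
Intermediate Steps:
u(o) = 105/17 (u(o) = -105*(-1/17) = 105/17)
49785/u(223) + (-12881 - 18651)/3374 = 49785/(105/17) + (-12881 - 18651)/3374 = 49785*(17/105) - 31532*1/3374 = 56423/7 - 15766/1687 = 1940311/241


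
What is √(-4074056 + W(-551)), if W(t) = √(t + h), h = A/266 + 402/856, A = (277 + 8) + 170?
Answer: √(-67353744155936 + 4066*I*√9073285099)/4066 ≈ 0.0058032 + 2018.4*I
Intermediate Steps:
A = 455 (A = 285 + 170 = 455)
h = 17729/8132 (h = 455/266 + 402/856 = 455*(1/266) + 402*(1/856) = 65/38 + 201/428 = 17729/8132 ≈ 2.1802)
W(t) = √(17729/8132 + t) (W(t) = √(t + 17729/8132) = √(17729/8132 + t))
√(-4074056 + W(-551)) = √(-4074056 + √(36043057 + 16532356*(-551))/4066) = √(-4074056 + √(36043057 - 9109328156)/4066) = √(-4074056 + √(-9073285099)/4066) = √(-4074056 + (I*√9073285099)/4066) = √(-4074056 + I*√9073285099/4066)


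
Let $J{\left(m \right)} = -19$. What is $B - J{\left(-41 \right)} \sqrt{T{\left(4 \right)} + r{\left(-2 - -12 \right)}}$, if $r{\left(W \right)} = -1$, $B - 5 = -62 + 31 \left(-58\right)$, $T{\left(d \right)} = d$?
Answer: $-1855 + 19 \sqrt{3} \approx -1822.1$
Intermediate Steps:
$B = -1855$ ($B = 5 + \left(-62 + 31 \left(-58\right)\right) = 5 - 1860 = -1855$)
$B - J{\left(-41 \right)} \sqrt{T{\left(4 \right)} + r{\left(-2 - -12 \right)}} = -1855 - - 19 \sqrt{4 - 1} = -1855 - - 19 \sqrt{3} = -1855 + 19 \sqrt{3}$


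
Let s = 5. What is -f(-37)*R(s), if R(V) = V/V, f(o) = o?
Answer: 37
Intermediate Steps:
R(V) = 1
-f(-37)*R(s) = -(-37) = -1*(-37) = 37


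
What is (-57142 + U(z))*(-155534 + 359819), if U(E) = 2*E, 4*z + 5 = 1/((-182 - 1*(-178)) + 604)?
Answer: -933901120981/80 ≈ -1.1674e+10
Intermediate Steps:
z = -2999/2400 (z = -5/4 + 1/(4*((-182 - 1*(-178)) + 604)) = -5/4 + 1/(4*((-182 + 178) + 604)) = -5/4 + 1/(4*(-4 + 604)) = -5/4 + (¼)/600 = -5/4 + (¼)*(1/600) = -5/4 + 1/2400 = -2999/2400 ≈ -1.2496)
(-57142 + U(z))*(-155534 + 359819) = (-57142 + 2*(-2999/2400))*(-155534 + 359819) = (-57142 - 2999/1200)*204285 = -68573399/1200*204285 = -933901120981/80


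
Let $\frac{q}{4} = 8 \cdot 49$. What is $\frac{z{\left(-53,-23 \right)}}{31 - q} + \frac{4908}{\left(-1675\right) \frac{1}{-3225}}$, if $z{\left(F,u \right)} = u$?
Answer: $\frac{973125425}{102979} \approx 9449.8$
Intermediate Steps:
$q = 1568$ ($q = 4 \cdot 8 \cdot 49 = 4 \cdot 392 = 1568$)
$\frac{z{\left(-53,-23 \right)}}{31 - q} + \frac{4908}{\left(-1675\right) \frac{1}{-3225}} = - \frac{23}{31 - 1568} + \frac{4908}{\left(-1675\right) \frac{1}{-3225}} = - \frac{23}{31 - 1568} + \frac{4908}{\left(-1675\right) \left(- \frac{1}{3225}\right)} = - \frac{23}{-1537} + \frac{4908}{\frac{67}{129}} = \left(-23\right) \left(- \frac{1}{1537}\right) + 4908 \cdot \frac{129}{67} = \frac{23}{1537} + \frac{633132}{67} = \frac{973125425}{102979}$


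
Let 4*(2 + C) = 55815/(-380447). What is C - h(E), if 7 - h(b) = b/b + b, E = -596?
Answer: -919215767/1521788 ≈ -604.04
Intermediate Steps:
h(b) = 6 - b (h(b) = 7 - (b/b + b) = 7 - (1 + b) = 7 + (-1 - b) = 6 - b)
C = -3099391/1521788 (C = -2 + (55815/(-380447))/4 = -2 + (55815*(-1/380447))/4 = -2 + (1/4)*(-55815/380447) = -2 - 55815/1521788 = -3099391/1521788 ≈ -2.0367)
C - h(E) = -3099391/1521788 - (6 - 1*(-596)) = -3099391/1521788 - (6 + 596) = -3099391/1521788 - 1*602 = -3099391/1521788 - 602 = -919215767/1521788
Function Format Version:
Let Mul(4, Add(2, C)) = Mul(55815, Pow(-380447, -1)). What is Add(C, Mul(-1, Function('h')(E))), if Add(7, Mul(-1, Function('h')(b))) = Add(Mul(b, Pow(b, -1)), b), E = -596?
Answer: Rational(-919215767, 1521788) ≈ -604.04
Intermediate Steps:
Function('h')(b) = Add(6, Mul(-1, b)) (Function('h')(b) = Add(7, Mul(-1, Add(Mul(b, Pow(b, -1)), b))) = Add(7, Mul(-1, Add(1, b))) = Add(7, Add(-1, Mul(-1, b))) = Add(6, Mul(-1, b)))
C = Rational(-3099391, 1521788) (C = Add(-2, Mul(Rational(1, 4), Mul(55815, Pow(-380447, -1)))) = Add(-2, Mul(Rational(1, 4), Mul(55815, Rational(-1, 380447)))) = Add(-2, Mul(Rational(1, 4), Rational(-55815, 380447))) = Add(-2, Rational(-55815, 1521788)) = Rational(-3099391, 1521788) ≈ -2.0367)
Add(C, Mul(-1, Function('h')(E))) = Add(Rational(-3099391, 1521788), Mul(-1, Add(6, Mul(-1, -596)))) = Add(Rational(-3099391, 1521788), Mul(-1, Add(6, 596))) = Add(Rational(-3099391, 1521788), Mul(-1, 602)) = Add(Rational(-3099391, 1521788), -602) = Rational(-919215767, 1521788)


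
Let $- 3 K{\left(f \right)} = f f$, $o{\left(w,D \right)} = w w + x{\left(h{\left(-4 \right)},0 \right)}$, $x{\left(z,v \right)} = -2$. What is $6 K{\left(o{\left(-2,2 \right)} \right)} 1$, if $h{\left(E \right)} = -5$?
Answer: $-8$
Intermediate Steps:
$o{\left(w,D \right)} = -2 + w^{2}$ ($o{\left(w,D \right)} = w w - 2 = w^{2} - 2 = -2 + w^{2}$)
$K{\left(f \right)} = - \frac{f^{2}}{3}$ ($K{\left(f \right)} = - \frac{f f}{3} = - \frac{f^{2}}{3}$)
$6 K{\left(o{\left(-2,2 \right)} \right)} 1 = 6 \left(- \frac{\left(-2 + \left(-2\right)^{2}\right)^{2}}{3}\right) 1 = 6 \left(- \frac{\left(-2 + 4\right)^{2}}{3}\right) 1 = 6 \left(- \frac{2^{2}}{3}\right) 1 = 6 \left(\left(- \frac{1}{3}\right) 4\right) 1 = 6 \left(- \frac{4}{3}\right) 1 = \left(-8\right) 1 = -8$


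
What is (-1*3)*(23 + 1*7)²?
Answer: -2700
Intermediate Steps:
(-1*3)*(23 + 1*7)² = -3*(23 + 7)² = -3*30² = -3*900 = -2700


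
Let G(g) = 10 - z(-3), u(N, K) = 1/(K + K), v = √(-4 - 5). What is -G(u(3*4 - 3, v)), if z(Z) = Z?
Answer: -13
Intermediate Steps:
v = 3*I (v = √(-9) = 3*I ≈ 3.0*I)
u(N, K) = 1/(2*K)
G(g) = 13 (G(g) = 10 - 1*(-3) = 10 + 3 = 13)
-G(u(3*4 - 3, v)) = -1*13 = -13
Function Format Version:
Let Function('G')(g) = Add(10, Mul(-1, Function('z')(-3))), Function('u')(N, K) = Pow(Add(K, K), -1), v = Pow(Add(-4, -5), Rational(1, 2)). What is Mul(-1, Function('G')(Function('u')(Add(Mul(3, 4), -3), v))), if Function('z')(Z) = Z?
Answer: -13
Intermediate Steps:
v = Mul(3, I) (v = Pow(-9, Rational(1, 2)) = Mul(3, I) ≈ Mul(3.0000, I))
Function('u')(N, K) = Mul(Rational(1, 2), Pow(K, -1)) (Function('u')(N, K) = Pow(Mul(2, K), -1) = Mul(Rational(1, 2), Pow(K, -1)))
Function('G')(g) = 13 (Function('G')(g) = Add(10, Mul(-1, -3)) = Add(10, 3) = 13)
Mul(-1, Function('G')(Function('u')(Add(Mul(3, 4), -3), v))) = Mul(-1, 13) = -13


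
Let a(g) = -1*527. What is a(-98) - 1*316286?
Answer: -316813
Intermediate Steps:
a(g) = -527
a(-98) - 1*316286 = -527 - 1*316286 = -527 - 316286 = -316813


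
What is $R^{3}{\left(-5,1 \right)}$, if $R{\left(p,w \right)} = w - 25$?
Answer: $-13824$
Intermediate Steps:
$R{\left(p,w \right)} = -25 + w$ ($R{\left(p,w \right)} = w - 25 = -25 + w$)
$R^{3}{\left(-5,1 \right)} = \left(-25 + 1\right)^{3} = \left(-24\right)^{3} = -13824$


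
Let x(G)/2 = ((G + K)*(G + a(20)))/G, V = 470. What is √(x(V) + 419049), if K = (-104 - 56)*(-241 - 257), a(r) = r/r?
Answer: √1280535351/47 ≈ 761.37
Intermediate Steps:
a(r) = 1
K = 79680 (K = -160*(-498) = 79680)
x(G) = 2*(1 + G)*(79680 + G)/G (x(G) = 2*(((G + 79680)*(G + 1))/G) = 2*(((79680 + G)*(1 + G))/G) = 2*(((1 + G)*(79680 + G))/G) = 2*((1 + G)*(79680 + G)/G) = 2*(1 + G)*(79680 + G)/G)
√(x(V) + 419049) = √((159362 + 2*470 + 159360/470) + 419049) = √((159362 + 940 + 159360*(1/470)) + 419049) = √((159362 + 940 + 15936/47) + 419049) = √(7550130/47 + 419049) = √(27245433/47) = √1280535351/47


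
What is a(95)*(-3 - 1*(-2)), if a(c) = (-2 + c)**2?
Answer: -8649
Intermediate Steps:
a(95)*(-3 - 1*(-2)) = (-2 + 95)**2*(-3 - 1*(-2)) = 93**2*(-3 + 2) = 8649*(-1) = -8649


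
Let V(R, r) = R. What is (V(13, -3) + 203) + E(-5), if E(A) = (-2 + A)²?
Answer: 265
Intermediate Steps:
(V(13, -3) + 203) + E(-5) = (13 + 203) + (-2 - 5)² = 216 + (-7)² = 216 + 49 = 265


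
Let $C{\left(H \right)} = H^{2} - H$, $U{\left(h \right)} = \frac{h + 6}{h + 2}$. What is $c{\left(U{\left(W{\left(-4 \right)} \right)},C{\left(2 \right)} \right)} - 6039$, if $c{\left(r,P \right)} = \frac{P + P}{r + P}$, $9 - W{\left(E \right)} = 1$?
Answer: $- \frac{102643}{17} \approx -6037.8$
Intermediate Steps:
$W{\left(E \right)} = 8$ ($W{\left(E \right)} = 9 - 1 = 8$)
$U{\left(h \right)} = \frac{6 + h}{2 + h}$
$c{\left(r,P \right)} = \frac{2 P}{P + r}$
$c{\left(U{\left(W{\left(-4 \right)} \right)},C{\left(2 \right)} \right)} - 6039 = \frac{2 \cdot 2 \left(-1 + 2\right)}{2 \left(-1 + 2\right) + \frac{6 + 8}{2 + 8}} - 6039 = \frac{2 \cdot 2 \cdot 1}{2 \cdot 1 + \frac{1}{10} \cdot 14} - 6039 = 2 \cdot 2 \frac{1}{2 + \frac{1}{10} \cdot 14} - 6039 = 2 \cdot 2 \frac{1}{2 + \frac{7}{5}} - 6039 = 2 \cdot 2 \frac{1}{\frac{17}{5}} - 6039 = 2 \cdot 2 \cdot \frac{5}{17} - 6039 = \frac{20}{17} - 6039 = - \frac{102643}{17}$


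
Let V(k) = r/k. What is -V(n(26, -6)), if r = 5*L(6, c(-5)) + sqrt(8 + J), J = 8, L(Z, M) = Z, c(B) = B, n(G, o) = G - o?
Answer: -17/16 ≈ -1.0625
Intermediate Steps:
r = 34 (r = 5*6 + sqrt(8 + 8) = 30 + sqrt(16) = 30 + 4 = 34)
V(k) = 34/k
-V(n(26, -6)) = -34/(26 - 1*(-6)) = -34/(26 + 6) = -34/32 = -1*17/16 = -17/16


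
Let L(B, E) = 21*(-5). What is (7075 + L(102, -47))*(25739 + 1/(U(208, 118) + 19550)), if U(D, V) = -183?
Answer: 3474455881580/19367 ≈ 1.7940e+8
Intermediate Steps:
L(B, E) = -105
(7075 + L(102, -47))*(25739 + 1/(U(208, 118) + 19550)) = (7075 - 105)*(25739 + 1/(-183 + 19550)) = 6970*(25739 + 1/19367) = 6970*(498487214/19367) = 3474455881580/19367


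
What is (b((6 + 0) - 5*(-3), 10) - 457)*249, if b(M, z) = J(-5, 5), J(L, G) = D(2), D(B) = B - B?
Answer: -113793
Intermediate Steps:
D(B) = 0
J(L, G) = 0
b(M, z) = 0
(b((6 + 0) - 5*(-3), 10) - 457)*249 = (0 - 457)*249 = -457*249 = -113793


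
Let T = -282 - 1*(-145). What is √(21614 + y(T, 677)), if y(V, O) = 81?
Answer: √21695 ≈ 147.29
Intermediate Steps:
T = -137 (T = -282 + 145 = -137)
√(21614 + y(T, 677)) = √(21614 + 81) = √21695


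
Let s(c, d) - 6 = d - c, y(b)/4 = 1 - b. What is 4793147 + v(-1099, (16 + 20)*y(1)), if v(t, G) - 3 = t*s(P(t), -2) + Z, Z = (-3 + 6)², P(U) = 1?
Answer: 4789862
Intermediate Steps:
y(b) = 4 - 4*b (y(b) = 4*(1 - b) = 4 - 4*b)
Z = 9 (Z = 3² = 9)
s(c, d) = 6 + d - c (s(c, d) = 6 + (d - c) = 6 + d - c)
v(t, G) = 12 + 3*t (v(t, G) = 3 + (t*(6 - 2 - 1*1) + 9) = 3 + (t*(6 - 2 - 1) + 9) = 3 + (t*3 + 9) = 3 + (3*t + 9) = 3 + (9 + 3*t) = 12 + 3*t)
4793147 + v(-1099, (16 + 20)*y(1)) = 4793147 + (12 + 3*(-1099)) = 4793147 + (12 - 3297) = 4793147 - 3285 = 4789862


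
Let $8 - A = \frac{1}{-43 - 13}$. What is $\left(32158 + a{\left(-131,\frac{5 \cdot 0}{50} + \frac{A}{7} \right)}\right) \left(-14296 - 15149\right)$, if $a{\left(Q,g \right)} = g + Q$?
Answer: $- \frac{369682946685}{392} \approx -9.4307 \cdot 10^{8}$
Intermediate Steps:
$A = \frac{449}{56}$ ($A = 8 - \frac{1}{-43 - 13} = 8 - \frac{1}{-56} = 8 - - \frac{1}{56} = 8 + \frac{1}{56} = \frac{449}{56} \approx 8.0179$)
$a{\left(Q,g \right)} = Q + g$
$\left(32158 + a{\left(-131,\frac{5 \cdot 0}{50} + \frac{A}{7} \right)}\right) \left(-14296 - 15149\right) = \left(32158 - \left(\frac{50903}{392} - \frac{5 \cdot 0}{50}\right)\right) \left(-14296 - 15149\right) = \left(32158 + \left(-131 + \left(0 \cdot \frac{1}{50} + \frac{449}{56} \cdot \frac{1}{7}\right)\right)\right) \left(-29445\right) = \left(32158 + \left(-131 + \left(0 + \frac{449}{392}\right)\right)\right) \left(-29445\right) = \left(32158 + \left(-131 + \frac{449}{392}\right)\right) \left(-29445\right) = \left(32158 - \frac{50903}{392}\right) \left(-29445\right) = \frac{12555033}{392} \left(-29445\right) = - \frac{369682946685}{392}$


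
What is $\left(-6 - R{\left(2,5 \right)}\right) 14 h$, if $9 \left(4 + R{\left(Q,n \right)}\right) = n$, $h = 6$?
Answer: $- \frac{644}{3} \approx -214.67$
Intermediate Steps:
$R{\left(Q,n \right)} = -4 + \frac{n}{9}$
$\left(-6 - R{\left(2,5 \right)}\right) 14 h = \left(-6 - \left(-4 + \frac{1}{9} \cdot 5\right)\right) 14 \cdot 6 = \left(-6 - \left(-4 + \frac{5}{9}\right)\right) 14 \cdot 6 = \left(-6 - - \frac{31}{9}\right) 14 \cdot 6 = \left(-6 + \frac{31}{9}\right) 14 \cdot 6 = \left(- \frac{23}{9}\right) 14 \cdot 6 = \left(- \frac{322}{9}\right) 6 = - \frac{644}{3}$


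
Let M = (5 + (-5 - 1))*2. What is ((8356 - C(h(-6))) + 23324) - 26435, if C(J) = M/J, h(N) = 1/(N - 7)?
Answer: 5219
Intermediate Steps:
h(N) = 1/(-7 + N)
M = -2 (M = (5 - 6)*2 = -1*2 = -2)
C(J) = -2/J
((8356 - C(h(-6))) + 23324) - 26435 = ((8356 - (-2)/(1/(-7 - 6))) + 23324) - 26435 = ((8356 - (-2)/(1/(-13))) + 23324) - 26435 = ((8356 - (-2)/(-1/13)) + 23324) - 26435 = ((8356 - (-2)*(-13)) + 23324) - 26435 = ((8356 - 1*26) + 23324) - 26435 = ((8356 - 26) + 23324) - 26435 = (8330 + 23324) - 26435 = 31654 - 26435 = 5219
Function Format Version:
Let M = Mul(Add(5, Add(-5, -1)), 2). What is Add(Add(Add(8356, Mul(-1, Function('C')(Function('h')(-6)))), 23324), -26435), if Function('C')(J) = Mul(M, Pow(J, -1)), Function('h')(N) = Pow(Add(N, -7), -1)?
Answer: 5219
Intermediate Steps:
Function('h')(N) = Pow(Add(-7, N), -1)
M = -2 (M = Mul(Add(5, -6), 2) = Mul(-1, 2) = -2)
Function('C')(J) = Mul(-2, Pow(J, -1))
Add(Add(Add(8356, Mul(-1, Function('C')(Function('h')(-6)))), 23324), -26435) = Add(Add(Add(8356, Mul(-1, Mul(-2, Pow(Pow(Add(-7, -6), -1), -1)))), 23324), -26435) = Add(Add(Add(8356, Mul(-1, Mul(-2, Pow(Pow(-13, -1), -1)))), 23324), -26435) = Add(Add(Add(8356, Mul(-1, Mul(-2, Pow(Rational(-1, 13), -1)))), 23324), -26435) = Add(Add(Add(8356, Mul(-1, Mul(-2, -13))), 23324), -26435) = Add(Add(Add(8356, Mul(-1, 26)), 23324), -26435) = Add(Add(Add(8356, -26), 23324), -26435) = Add(Add(8330, 23324), -26435) = Add(31654, -26435) = 5219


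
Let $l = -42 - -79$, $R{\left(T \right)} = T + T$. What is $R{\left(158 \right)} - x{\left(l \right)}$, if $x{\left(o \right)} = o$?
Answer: $279$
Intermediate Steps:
$R{\left(T \right)} = 2 T$
$l = 37$ ($l = -42 + 79 = 37$)
$R{\left(158 \right)} - x{\left(l \right)} = 2 \cdot 158 - 37 = 316 - 37 = 279$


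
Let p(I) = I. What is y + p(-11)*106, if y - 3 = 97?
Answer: -1066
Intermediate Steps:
y = 100 (y = 3 + 97 = 100)
y + p(-11)*106 = 100 - 11*106 = 100 - 1166 = -1066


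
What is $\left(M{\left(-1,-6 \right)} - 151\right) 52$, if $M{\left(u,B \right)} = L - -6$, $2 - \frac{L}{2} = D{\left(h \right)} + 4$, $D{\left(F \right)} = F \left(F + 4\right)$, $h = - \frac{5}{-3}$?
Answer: $- \frac{78572}{9} \approx -8730.2$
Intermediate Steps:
$h = \frac{5}{3}$ ($h = \left(-5\right) \left(- \frac{1}{3}\right) = \frac{5}{3} \approx 1.6667$)
$D{\left(F \right)} = F \left(4 + F\right)$
$L = - \frac{206}{9}$ ($L = 4 - 2 \left(\frac{5 \left(4 + \frac{5}{3}\right)}{3} + 4\right) = 4 - 2 \left(\frac{5}{3} \cdot \frac{17}{3} + 4\right) = 4 - 2 \left(\frac{85}{9} + 4\right) = 4 - \frac{242}{9} = - \frac{206}{9} \approx -22.889$)
$M{\left(u,B \right)} = - \frac{152}{9}$ ($M{\left(u,B \right)} = - \frac{206}{9} - -6 = - \frac{206}{9} + 6 = - \frac{152}{9}$)
$\left(M{\left(-1,-6 \right)} - 151\right) 52 = \left(- \frac{152}{9} - 151\right) 52 = \left(- \frac{1511}{9}\right) 52 = - \frac{78572}{9}$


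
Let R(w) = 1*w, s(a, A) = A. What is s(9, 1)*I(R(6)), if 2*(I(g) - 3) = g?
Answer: 6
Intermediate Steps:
R(w) = w
I(g) = 3 + g/2
s(9, 1)*I(R(6)) = 1*(3 + (1/2)*6) = 1*(3 + 3) = 1*6 = 6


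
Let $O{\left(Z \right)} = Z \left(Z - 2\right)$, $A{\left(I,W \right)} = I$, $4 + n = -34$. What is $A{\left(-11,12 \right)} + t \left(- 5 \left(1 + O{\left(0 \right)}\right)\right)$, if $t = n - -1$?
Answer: $174$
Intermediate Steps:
$n = -38$ ($n = -4 - 34 = -38$)
$O{\left(Z \right)} = Z \left(-2 + Z\right)$
$t = -37$ ($t = -38 - -1 = -38 + 1 = -37$)
$A{\left(-11,12 \right)} + t \left(- 5 \left(1 + O{\left(0 \right)}\right)\right) = -11 - 37 \left(- 5 \left(1 + 0 \left(-2 + 0\right)\right)\right) = -11 - 37 \left(- 5 \left(1 + 0 \left(-2\right)\right)\right) = -11 - 37 \left(- 5 \left(1 + 0\right)\right) = -11 - 37 \left(\left(-5\right) 1\right) = -11 - -185 = -11 + 185 = 174$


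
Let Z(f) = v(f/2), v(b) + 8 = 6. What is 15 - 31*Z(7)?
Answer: 77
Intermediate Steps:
v(b) = -2 (v(b) = -8 + 6 = -2)
Z(f) = -2
15 - 31*Z(7) = 15 - 31*(-2) = 15 + 62 = 77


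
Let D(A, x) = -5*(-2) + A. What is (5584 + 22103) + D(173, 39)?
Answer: 27870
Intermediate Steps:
D(A, x) = 10 + A
(5584 + 22103) + D(173, 39) = (5584 + 22103) + (10 + 173) = 27687 + 183 = 27870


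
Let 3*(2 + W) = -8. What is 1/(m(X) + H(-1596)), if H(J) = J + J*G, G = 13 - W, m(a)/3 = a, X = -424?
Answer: -1/31064 ≈ -3.2192e-5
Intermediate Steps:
m(a) = 3*a
W = -14/3 (W = -2 + (⅓)*(-8) = -2 - 8/3 = -14/3 ≈ -4.6667)
G = 53/3 (G = 13 - 1*(-14/3) = 13 + 14/3 = 53/3 ≈ 17.667)
H(J) = 56*J/3 (H(J) = J + J*(53/3) = J + 53*J/3 = 56*J/3)
1/(m(X) + H(-1596)) = 1/(3*(-424) + (56/3)*(-1596)) = 1/(-1272 - 29792) = 1/(-31064) = -1/31064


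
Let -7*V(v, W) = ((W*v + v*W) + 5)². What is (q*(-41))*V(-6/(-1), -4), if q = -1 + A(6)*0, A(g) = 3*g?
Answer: -75809/7 ≈ -10830.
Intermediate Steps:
q = -1 (q = -1 + (3*6)*0 = -1 + 18*0 = -1 + 0 = -1)
V(v, W) = -(5 + 2*W*v)²/7 (V(v, W) = -((W*v + v*W) + 5)²/7 = -((W*v + W*v) + 5)²/7 = -(2*W*v + 5)²/7 = -(5 + 2*W*v)²/7)
(q*(-41))*V(-6/(-1), -4) = (-1*(-41))*(-(5 + 2*(-4)*(-6/(-1)))²/7) = 41*(-(5 + 2*(-4)*(-6*(-1)))²/7) = 41*(-(5 + 2*(-4)*6)²/7) = 41*(-(5 - 48)²/7) = 41*(-⅐*(-43)²) = 41*(-⅐*1849) = 41*(-1849/7) = -75809/7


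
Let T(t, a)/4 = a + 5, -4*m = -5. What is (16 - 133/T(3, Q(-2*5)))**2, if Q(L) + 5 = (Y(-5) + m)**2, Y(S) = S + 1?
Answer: 1971216/14641 ≈ 134.64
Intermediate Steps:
Y(S) = 1 + S
m = 5/4 (m = -1/4*(-5) = 5/4 ≈ 1.2500)
Q(L) = 41/16 (Q(L) = -5 + ((1 - 5) + 5/4)**2 = -5 + (-4 + 5/4)**2 = -5 + (-11/4)**2 = -5 + 121/16 = 41/16)
T(t, a) = 20 + 4*a (T(t, a) = 4*(a + 5) = 4*(5 + a) = 20 + 4*a)
(16 - 133/T(3, Q(-2*5)))**2 = (16 - 133/(20 + 4*(41/16)))**2 = (16 - 133/(20 + 41/4))**2 = (16 - 133/121/4)**2 = (16 - 133*4/121)**2 = (16 - 532/121)**2 = (1404/121)**2 = 1971216/14641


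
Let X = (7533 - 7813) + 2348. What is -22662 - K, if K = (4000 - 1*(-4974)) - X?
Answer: -29568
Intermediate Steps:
X = 2068 (X = -280 + 2348 = 2068)
K = 6906 (K = (4000 - 1*(-4974)) - 1*2068 = (4000 + 4974) - 2068 = 8974 - 2068 = 6906)
-22662 - K = -22662 - 1*6906 = -22662 - 6906 = -29568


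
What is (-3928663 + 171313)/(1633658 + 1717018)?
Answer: -626225/558446 ≈ -1.1214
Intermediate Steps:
(-3928663 + 171313)/(1633658 + 1717018) = -3757350/3350676 = -3757350*1/3350676 = -626225/558446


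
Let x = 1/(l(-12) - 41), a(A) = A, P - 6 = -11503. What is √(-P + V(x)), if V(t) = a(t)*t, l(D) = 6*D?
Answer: √146805194/113 ≈ 107.22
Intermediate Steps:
P = -11497 (P = 6 - 11503 = -11497)
x = -1/113 (x = 1/(6*(-12) - 41) = 1/(-72 - 41) = 1/(-113) = -1/113 ≈ -0.0088496)
V(t) = t² (V(t) = t*t = t²)
√(-P + V(x)) = √(-1*(-11497) + (-1/113)²) = √(11497 + 1/12769) = √(146805194/12769) = √146805194/113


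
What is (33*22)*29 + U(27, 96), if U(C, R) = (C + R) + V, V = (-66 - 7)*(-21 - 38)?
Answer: 25484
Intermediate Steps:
V = 4307 (V = -73*(-59) = 4307)
U(C, R) = 4307 + C + R (U(C, R) = (C + R) + 4307 = 4307 + C + R)
(33*22)*29 + U(27, 96) = (33*22)*29 + (4307 + 27 + 96) = 726*29 + 4430 = 21054 + 4430 = 25484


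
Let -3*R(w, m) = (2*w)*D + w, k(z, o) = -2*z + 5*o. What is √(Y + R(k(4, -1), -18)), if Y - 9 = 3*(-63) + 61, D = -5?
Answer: I*√158 ≈ 12.57*I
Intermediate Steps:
R(w, m) = 3*w (R(w, m) = -((2*w)*(-5) + w)/3 = -(-10*w + w)/3 = -(-3)*w = 3*w)
Y = -119 (Y = 9 + (3*(-63) + 61) = 9 + (-189 + 61) = 9 - 128 = -119)
√(Y + R(k(4, -1), -18)) = √(-119 + 3*(-2*4 + 5*(-1))) = √(-119 + 3*(-8 - 5)) = √(-119 + 3*(-13)) = √(-119 - 39) = √(-158) = I*√158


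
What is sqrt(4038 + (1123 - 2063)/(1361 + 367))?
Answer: sqrt(5232543)/36 ≈ 63.541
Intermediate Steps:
sqrt(4038 + (1123 - 2063)/(1361 + 367)) = sqrt(4038 - 940/1728) = sqrt(4038 - 940*1/1728) = sqrt(4038 - 235/432) = sqrt(1744181/432) = sqrt(5232543)/36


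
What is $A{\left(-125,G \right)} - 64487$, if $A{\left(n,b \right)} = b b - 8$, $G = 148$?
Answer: $-42591$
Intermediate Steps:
$A{\left(n,b \right)} = -8 + b^{2}$ ($A{\left(n,b \right)} = b^{2} - 8 = -8 + b^{2}$)
$A{\left(-125,G \right)} - 64487 = \left(-8 + 148^{2}\right) - 64487 = \left(-8 + 21904\right) - 64487 = 21896 - 64487 = -42591$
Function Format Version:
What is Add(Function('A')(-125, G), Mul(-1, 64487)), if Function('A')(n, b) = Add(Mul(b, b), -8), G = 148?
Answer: -42591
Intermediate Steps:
Function('A')(n, b) = Add(-8, Pow(b, 2)) (Function('A')(n, b) = Add(Pow(b, 2), -8) = Add(-8, Pow(b, 2)))
Add(Function('A')(-125, G), Mul(-1, 64487)) = Add(Add(-8, Pow(148, 2)), Mul(-1, 64487)) = Add(Add(-8, 21904), -64487) = Add(21896, -64487) = -42591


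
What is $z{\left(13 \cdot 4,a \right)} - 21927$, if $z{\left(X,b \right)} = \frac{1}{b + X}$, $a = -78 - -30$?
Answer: $- \frac{87707}{4} \approx -21927.0$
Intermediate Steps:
$a = -48$ ($a = -78 + 30 = -48$)
$z{\left(X,b \right)} = \frac{1}{X + b}$
$z{\left(13 \cdot 4,a \right)} - 21927 = \frac{1}{13 \cdot 4 - 48} - 21927 = \frac{1}{52 - 48} - 21927 = \frac{1}{4} - 21927 = - \frac{87707}{4}$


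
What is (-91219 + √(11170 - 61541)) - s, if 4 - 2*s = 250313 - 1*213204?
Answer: -145333/2 + I*√50371 ≈ -72667.0 + 224.43*I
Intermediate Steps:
s = -37105/2 (s = 2 - (250313 - 1*213204)/2 = 2 - (250313 - 213204)/2 = 2 - ½*37109 = 2 - 37109/2 = -37105/2 ≈ -18553.)
(-91219 + √(11170 - 61541)) - s = (-91219 + √(11170 - 61541)) - 1*(-37105/2) = (-91219 + √(-50371)) + 37105/2 = (-91219 + I*√50371) + 37105/2 = -145333/2 + I*√50371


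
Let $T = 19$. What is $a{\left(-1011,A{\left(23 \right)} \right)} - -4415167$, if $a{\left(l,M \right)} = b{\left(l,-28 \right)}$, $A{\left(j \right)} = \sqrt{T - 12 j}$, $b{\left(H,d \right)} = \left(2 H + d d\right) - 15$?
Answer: $4413914$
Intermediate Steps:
$b{\left(H,d \right)} = -15 + d^{2} + 2 H$ ($b{\left(H,d \right)} = \left(2 H + d^{2}\right) - 15 = \left(d^{2} + 2 H\right) - 15 = -15 + d^{2} + 2 H$)
$A{\left(j \right)} = \sqrt{19 - 12 j}$
$a{\left(l,M \right)} = 769 + 2 l$ ($a{\left(l,M \right)} = -15 + \left(-28\right)^{2} + 2 l = -15 + 784 + 2 l = 769 + 2 l$)
$a{\left(-1011,A{\left(23 \right)} \right)} - -4415167 = \left(769 + 2 \left(-1011\right)\right) - -4415167 = \left(769 - 2022\right) + 4415167 = -1253 + 4415167 = 4413914$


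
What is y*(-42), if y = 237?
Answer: -9954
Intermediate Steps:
y*(-42) = 237*(-42) = -9954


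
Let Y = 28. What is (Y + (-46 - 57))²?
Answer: 5625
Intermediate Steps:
(Y + (-46 - 57))² = (28 + (-46 - 57))² = (28 - 103)² = (-75)² = 5625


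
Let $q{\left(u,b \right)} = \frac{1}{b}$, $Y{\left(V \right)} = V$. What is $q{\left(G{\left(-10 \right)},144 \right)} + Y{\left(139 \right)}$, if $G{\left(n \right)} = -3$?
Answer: $\frac{20017}{144} \approx 139.01$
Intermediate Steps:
$q{\left(G{\left(-10 \right)},144 \right)} + Y{\left(139 \right)} = \frac{1}{144} + 139 = \frac{20017}{144}$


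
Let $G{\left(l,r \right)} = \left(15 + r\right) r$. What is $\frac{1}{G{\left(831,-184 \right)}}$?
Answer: $\frac{1}{31096} \approx 3.2158 \cdot 10^{-5}$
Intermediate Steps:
$G{\left(l,r \right)} = r \left(15 + r\right)$
$\frac{1}{G{\left(831,-184 \right)}} = \frac{1}{\left(-184\right) \left(15 - 184\right)} = \frac{1}{\left(-184\right) \left(-169\right)} = \frac{1}{31096}$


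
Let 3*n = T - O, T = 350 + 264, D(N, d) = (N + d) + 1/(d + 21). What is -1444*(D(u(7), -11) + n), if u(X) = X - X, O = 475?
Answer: -767486/15 ≈ -51166.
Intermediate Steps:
u(X) = 0
D(N, d) = N + d + 1/(21 + d) (D(N, d) = (N + d) + 1/(21 + d) = N + d + 1/(21 + d))
T = 614
n = 139/3 (n = (614 - 1*475)/3 = (614 - 475)/3 = (⅓)*139 = 139/3 ≈ 46.333)
-1444*(D(u(7), -11) + n) = -1444*((1 + (-11)² + 21*0 + 21*(-11) + 0*(-11))/(21 - 11) + 139/3) = -1444*((1 + 121 + 0 - 231 + 0)/10 + 139/3) = -1444*((⅒)*(-109) + 139/3) = -1444*(-109/10 + 139/3) = -1444*1063/30 = -767486/15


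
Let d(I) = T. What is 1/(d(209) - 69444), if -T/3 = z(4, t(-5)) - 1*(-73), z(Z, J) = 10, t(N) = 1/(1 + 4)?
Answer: -1/69693 ≈ -1.4349e-5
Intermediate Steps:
t(N) = 1/5
T = -249 (T = -3*(10 - 1*(-73)) = -3*(10 + 73) = -3*83 = -249)
d(I) = -249
1/(d(209) - 69444) = 1/(-249 - 69444) = 1/(-69693) = -1/69693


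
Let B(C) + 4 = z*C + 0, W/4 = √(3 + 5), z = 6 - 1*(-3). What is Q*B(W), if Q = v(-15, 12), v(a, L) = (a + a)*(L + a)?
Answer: -360 + 6480*√2 ≈ 8804.1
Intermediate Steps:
z = 9 (z = 6 + 3 = 9)
v(a, L) = 2*a*(L + a) (v(a, L) = (2*a)*(L + a) = 2*a*(L + a))
W = 8*√2 (W = 4*√(3 + 5) = 4*√8 = 4*(2*√2) = 8*√2 ≈ 11.314)
B(C) = -4 + 9*C (B(C) = -4 + (9*C + 0) = -4 + 9*C)
Q = 90 (Q = 2*(-15)*(12 - 15) = 2*(-15)*(-3) = 90)
Q*B(W) = 90*(-4 + 9*(8*√2)) = 90*(-4 + 72*√2) = -360 + 6480*√2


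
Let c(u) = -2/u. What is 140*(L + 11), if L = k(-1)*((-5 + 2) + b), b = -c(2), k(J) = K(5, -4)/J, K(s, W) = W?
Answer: 420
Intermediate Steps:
k(J) = -4/J
b = 1 (b = -(-2)/2 = -1*(-1) = 1)
L = -8 (L = (-4/(-1))*((-5 + 2) + 1) = (-4*(-1))*(-3 + 1) = 4*(-2) = -8)
140*(L + 11) = 140*(-8 + 11) = 140*3 = 420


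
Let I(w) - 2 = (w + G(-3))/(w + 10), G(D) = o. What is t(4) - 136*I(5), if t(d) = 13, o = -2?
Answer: -1431/5 ≈ -286.20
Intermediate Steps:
G(D) = -2
I(w) = 2 + (-2 + w)/(10 + w) (I(w) = 2 + (w - 2)/(w + 10) = 2 + (-2 + w)/(10 + w))
t(4) - 136*I(5) = 13 - 408*(6 + 5)/(10 + 5) = 13 - 408*11/15 = 13 - 136*11/5 = 13 - 1496/5 = -1431/5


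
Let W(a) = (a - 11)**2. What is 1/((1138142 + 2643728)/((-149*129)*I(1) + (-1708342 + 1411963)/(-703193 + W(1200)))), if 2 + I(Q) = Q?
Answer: 13656762309/2687124527360 ≈ 0.0050823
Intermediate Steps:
W(a) = (-11 + a)**2
I(Q) = -2 + Q
1/((1138142 + 2643728)/((-149*129)*I(1) + (-1708342 + 1411963)/(-703193 + W(1200)))) = 1/((1138142 + 2643728)/((-149*129)*(-2 + 1) + (-1708342 + 1411963)/(-703193 + (-11 + 1200)**2))) = 1/(3781870/(-19221*(-1) - 296379/(-703193 + 1189**2))) = 1/(3781870/(19221 - 296379/(-703193 + 1413721))) = 1/(3781870/(19221 - 296379/710528)) = 1/(3781870/(13656762309/710528)) = 1/(3781870*(710528/13656762309)) = 1/(2687124527360/13656762309) = 13656762309/2687124527360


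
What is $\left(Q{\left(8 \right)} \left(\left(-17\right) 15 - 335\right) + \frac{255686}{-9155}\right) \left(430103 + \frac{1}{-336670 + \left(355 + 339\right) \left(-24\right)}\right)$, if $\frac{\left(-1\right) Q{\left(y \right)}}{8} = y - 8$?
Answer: $- \frac{19427862537961411}{1617349765} \approx -1.2012 \cdot 10^{7}$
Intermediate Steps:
$Q{\left(y \right)} = 64 - 8 y$ ($Q{\left(y \right)} = - 8 \left(y - 8\right) = - 8 \left(-8 + y\right) = 64 - 8 y$)
$\left(Q{\left(8 \right)} \left(\left(-17\right) 15 - 335\right) + \frac{255686}{-9155}\right) \left(430103 + \frac{1}{-336670 + \left(355 + 339\right) \left(-24\right)}\right) = \left(\left(64 - 64\right) \left(\left(-17\right) 15 - 335\right) + \frac{255686}{-9155}\right) \left(430103 + \frac{1}{-336670 + \left(355 + 339\right) \left(-24\right)}\right) = \left(\left(64 - 64\right) \left(-255 - 335\right) + 255686 \left(- \frac{1}{9155}\right)\right) \left(430103 + \frac{1}{-336670 + 694 \left(-24\right)}\right) = \left(0 \left(-590\right) - \frac{255686}{9155}\right) \left(430103 + \frac{1}{-336670 - 16656}\right) = \left(0 - \frac{255686}{9155}\right) \left(430103 + \frac{1}{-353326}\right) = - \frac{255686 \left(430103 - \frac{1}{353326}\right)}{9155} = \left(- \frac{255686}{9155}\right) \frac{151966572577}{353326} = - \frac{19427862537961411}{1617349765}$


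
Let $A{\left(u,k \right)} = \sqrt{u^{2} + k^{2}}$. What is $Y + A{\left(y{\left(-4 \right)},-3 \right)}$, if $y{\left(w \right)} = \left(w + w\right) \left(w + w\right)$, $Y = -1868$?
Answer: $-1868 + \sqrt{4105} \approx -1803.9$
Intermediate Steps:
$y{\left(w \right)} = 4 w^{2}$ ($y{\left(w \right)} = 2 w 2 w = 4 w^{2}$)
$A{\left(u,k \right)} = \sqrt{k^{2} + u^{2}}$
$Y + A{\left(y{\left(-4 \right)},-3 \right)} = -1868 + \sqrt{\left(-3\right)^{2} + \left(4 \left(-4\right)^{2}\right)^{2}} = -1868 + \sqrt{9 + \left(4 \cdot 16\right)^{2}} = -1868 + \sqrt{9 + 64^{2}} = -1868 + \sqrt{9 + 4096} = -1868 + \sqrt{4105}$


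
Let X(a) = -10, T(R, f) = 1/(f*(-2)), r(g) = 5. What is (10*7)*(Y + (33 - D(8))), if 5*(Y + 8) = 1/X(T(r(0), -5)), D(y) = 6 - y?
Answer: 9443/5 ≈ 1888.6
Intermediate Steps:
T(R, f) = -1/(2*f) (T(R, f) = 1/(-2*f) = -1/(2*f))
Y = -401/50 (Y = -8 + (⅕)/(-10) = -8 + (⅕)*(-⅒) = -8 - 1/50 = -401/50 ≈ -8.0200)
(10*7)*(Y + (33 - D(8))) = (10*7)*(-401/50 + (33 - (6 - 1*8))) = 70*(-401/50 + (33 - (6 - 8))) = 70*(-401/50 + (33 - 1*(-2))) = 70*(-401/50 + (33 + 2)) = 70*(-401/50 + 35) = 70*(1349/50) = 9443/5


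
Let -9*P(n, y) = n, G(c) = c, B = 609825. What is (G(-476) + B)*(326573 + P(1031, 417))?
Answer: 1790344139974/9 ≈ 1.9893e+11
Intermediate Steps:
P(n, y) = -n/9
(G(-476) + B)*(326573 + P(1031, 417)) = (-476 + 609825)*(326573 - ⅑*1031) = 609349*(326573 - 1031/9) = 609349*(2938126/9) = 1790344139974/9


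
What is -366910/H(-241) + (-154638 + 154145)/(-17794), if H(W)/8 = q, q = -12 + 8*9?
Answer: -326427995/427056 ≈ -764.37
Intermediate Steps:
q = 60 (q = -12 + 72 = 60)
H(W) = 480 (H(W) = 8*60 = 480)
-366910/H(-241) + (-154638 + 154145)/(-17794) = -366910/480 + (-154638 + 154145)/(-17794) = -366910*1/480 - 493*(-1/17794) = -36691/48 + 493/17794 = -326427995/427056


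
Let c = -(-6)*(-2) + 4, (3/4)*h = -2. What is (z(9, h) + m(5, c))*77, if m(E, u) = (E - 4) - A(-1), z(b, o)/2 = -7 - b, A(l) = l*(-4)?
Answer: -2695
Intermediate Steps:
h = -8/3 (h = (4/3)*(-2) = -8/3 ≈ -2.6667)
A(l) = -4*l
z(b, o) = -14 - 2*b (z(b, o) = 2*(-7 - b) = -14 - 2*b)
c = -8 (c = -3*4 + 4 = -12 + 4 = -8)
m(E, u) = -8 + E (m(E, u) = (E - 4) - (-4)*(-1) = (-4 + E) - 1*4 = (-4 + E) - 4 = -8 + E)
(z(9, h) + m(5, c))*77 = ((-14 - 2*9) + (-8 + 5))*77 = ((-14 - 18) - 3)*77 = (-32 - 3)*77 = -35*77 = -2695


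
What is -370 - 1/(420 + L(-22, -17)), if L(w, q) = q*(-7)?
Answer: -199431/539 ≈ -370.00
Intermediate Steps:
L(w, q) = -7*q
-370 - 1/(420 + L(-22, -17)) = -370 - 1/(420 - 7*(-17)) = -370 - 1/(420 + 119) = -370 - 1/539 = -199431/539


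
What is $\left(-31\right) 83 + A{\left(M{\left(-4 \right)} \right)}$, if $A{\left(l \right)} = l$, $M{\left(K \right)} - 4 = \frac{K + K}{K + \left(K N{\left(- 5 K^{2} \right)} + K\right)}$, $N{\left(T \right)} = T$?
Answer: $- \frac{100192}{39} \approx -2569.0$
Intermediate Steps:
$M{\left(K \right)} = 4 + \frac{2 K}{- 5 K^{3} + 2 K}$ ($M{\left(K \right)} = 4 + \frac{K + K}{K + \left(K \left(- 5 K^{2}\right) + K\right)} = 4 + \frac{2 K}{K - \left(- K + 5 K^{3}\right)} = 4 + \frac{2 K}{- 5 K^{3} + 2 K}$)
$\left(-31\right) 83 + A{\left(M{\left(-4 \right)} \right)} = \left(-31\right) 83 + \frac{10 \left(-1 + 2 \left(-4\right)^{2}\right)}{-2 + 5 \left(-4\right)^{2}} = -2573 + \frac{10 \left(-1 + 2 \cdot 16\right)}{-2 + 5 \cdot 16} = -2573 + \frac{10 \left(-1 + 32\right)}{-2 + 80} = -2573 + 10 \cdot \frac{1}{78} \cdot 31 = -2573 + \frac{155}{39} = - \frac{100192}{39}$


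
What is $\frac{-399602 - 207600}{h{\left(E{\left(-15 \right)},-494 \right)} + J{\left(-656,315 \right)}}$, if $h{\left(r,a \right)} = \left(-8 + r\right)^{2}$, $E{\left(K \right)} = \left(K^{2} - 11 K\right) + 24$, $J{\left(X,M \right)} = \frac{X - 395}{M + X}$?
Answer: $- \frac{207055882}{56210127} \approx -3.6836$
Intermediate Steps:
$J{\left(X,M \right)} = \frac{-395 + X}{M + X}$
$E{\left(K \right)} = 24 + K^{2} - 11 K$
$\frac{-399602 - 207600}{h{\left(E{\left(-15 \right)},-494 \right)} + J{\left(-656,315 \right)}} = \frac{-399602 - 207600}{\left(-8 + \left(24 + \left(-15\right)^{2} - -165\right)\right)^{2} + \frac{-395 - 656}{315 - 656}} = - \frac{607202}{\left(-8 + \left(24 + 225 + 165\right)\right)^{2} + \frac{1}{-341} \left(-1051\right)} = - \frac{607202}{\left(-8 + 414\right)^{2} - - \frac{1051}{341}} = - \frac{607202}{406^{2} + \frac{1051}{341}} = - \frac{607202}{164836 + \frac{1051}{341}} = - \frac{607202}{\frac{56210127}{341}} = \left(-607202\right) \frac{341}{56210127} = - \frac{207055882}{56210127}$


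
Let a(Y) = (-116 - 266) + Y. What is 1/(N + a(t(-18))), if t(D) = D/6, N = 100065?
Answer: 1/99680 ≈ 1.0032e-5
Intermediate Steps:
t(D) = D/6 (t(D) = D*(⅙) = D/6)
a(Y) = -382 + Y
1/(N + a(t(-18))) = 1/(100065 + (-382 + (⅙)*(-18))) = 1/(100065 + (-382 - 3)) = 1/(100065 - 385) = 1/99680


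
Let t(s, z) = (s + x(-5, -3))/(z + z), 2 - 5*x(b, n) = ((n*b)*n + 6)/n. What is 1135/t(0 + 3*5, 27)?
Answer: 153225/32 ≈ 4788.3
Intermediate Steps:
x(b, n) = 2/5 - (6 + b*n**2)/(5*n) (x(b, n) = 2/5 - ((n*b)*n + 6)/(5*n) = 2/5 - ((b*n)*n + 6)/(5*n) = 2/5 - (b*n**2 + 6)/(5*n) = 2/5 - (6 + b*n**2)/(5*n))
t(s, z) = (-11/5 + s)/(2*z) (t(s, z) = (s + (1/5)*(-6 - 1*(-3)*(-2 - 5*(-3)))/(-3))/(z + z) = (s + (1/5)*(-1/3)*(-6 - 1*(-3)*(-2 + 15)))/((2*z)) = (s + (1/5)*(-1/3)*(-6 - 1*(-3)*13))*(1/(2*z)) = (s + (1/5)*(-1/3)*(-6 + 39))*(1/(2*z)) = (s + (1/5)*(-1/3)*33)*(1/(2*z)) = (s - 11/5)*(1/(2*z)) = (-11/5 + s)*(1/(2*z)) = (-11/5 + s)/(2*z))
1135/t(0 + 3*5, 27) = 1135/(((1/10)*(-11 + 5*(0 + 3*5))/27)) = 1135/(((1/10)*(1/27)*(-11 + 5*(0 + 15)))) = 1135/(((1/10)*(1/27)*(-11 + 5*15))) = 1135/(((1/10)*(1/27)*(-11 + 75))) = 1135/(((1/10)*(1/27)*64)) = 1135/(32/135) = 1135*(135/32) = 153225/32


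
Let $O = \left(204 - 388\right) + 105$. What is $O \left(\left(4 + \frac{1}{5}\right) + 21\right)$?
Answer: $- \frac{9954}{5} \approx -1990.8$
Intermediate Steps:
$O = -79$ ($O = -184 + 105 = -79$)
$O \left(\left(4 + \frac{1}{5}\right) + 21\right) = - 79 \left(\left(4 + \frac{1}{5}\right) + 21\right) = - 79 \left(\frac{21}{5} + 21\right) = \left(-79\right) \frac{126}{5} = - \frac{9954}{5}$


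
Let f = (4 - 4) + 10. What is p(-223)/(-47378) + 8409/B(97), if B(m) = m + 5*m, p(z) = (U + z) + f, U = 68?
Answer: 33207166/2297833 ≈ 14.452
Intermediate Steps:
f = 10 (f = 0 + 10 = 10)
p(z) = 78 + z (p(z) = (68 + z) + 10 = 78 + z)
B(m) = 6*m
p(-223)/(-47378) + 8409/B(97) = (78 - 223)/(-47378) + 8409/((6*97)) = -145*(-1/47378) + 8409/582 = 145/47378 + 8409*(1/582) = 145/47378 + 2803/194 = 33207166/2297833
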